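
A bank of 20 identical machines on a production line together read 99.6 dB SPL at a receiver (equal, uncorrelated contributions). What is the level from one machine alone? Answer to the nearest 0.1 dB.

20 equal incoherent sources add 10·log₁₀(20) = 13.01 dB over one source.
L_one = 99.6 − 13.01 = 86.6 dB SPL.

86.6 dB SPL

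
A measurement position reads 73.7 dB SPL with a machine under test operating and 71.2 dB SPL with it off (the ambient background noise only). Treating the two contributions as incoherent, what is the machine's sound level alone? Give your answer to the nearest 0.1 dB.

Subtract intensities: L_src = 10·log₁₀(10^(L_total/10) − 10^(L_bg/10)).
L_src = 10·log₁₀(10^(73.7/10) − 10^(71.2/10)) = 10·log₁₀(10260000) = 70.1 dB SPL.

70.1 dB SPL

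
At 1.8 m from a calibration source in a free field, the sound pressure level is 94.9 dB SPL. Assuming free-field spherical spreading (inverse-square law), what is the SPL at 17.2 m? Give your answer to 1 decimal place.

75.3 dB SPL

For a point source in a free field, ΔL = −20·log₁₀(d₂/d₁).
ΔL = −20·log₁₀(17.2/1.8) = -19.61 dB, so L₂ = 94.9 + (-19.61) = 75.3 dB SPL.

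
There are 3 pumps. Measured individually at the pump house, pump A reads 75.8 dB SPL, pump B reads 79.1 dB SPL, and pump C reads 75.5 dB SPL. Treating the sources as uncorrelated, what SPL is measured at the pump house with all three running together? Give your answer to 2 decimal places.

81.90 dB SPL

Uncorrelated sources add in intensity (power), not in dB.
L_total = 10·log₁₀(10^(75.8/10) + 10^(79.1/10) + 10^(75.5/10)) = 10·log₁₀(154800000) = 81.90 dB SPL.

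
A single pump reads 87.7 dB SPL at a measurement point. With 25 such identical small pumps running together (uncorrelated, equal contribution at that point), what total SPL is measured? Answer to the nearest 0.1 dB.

101.7 dB SPL

25 equal incoherent sources raise the level by 10·log₁₀(25) = 13.98 dB.
L_total = 87.7 + 13.98 = 101.7 dB SPL.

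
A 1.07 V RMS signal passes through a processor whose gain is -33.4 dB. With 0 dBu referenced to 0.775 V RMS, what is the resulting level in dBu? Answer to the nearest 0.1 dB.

Input level: 20·log₁₀(1.07/0.775) = 2.80 dBu.
Output: 2.80 − 33.4 = -30.6 dBu.

-30.6 dBu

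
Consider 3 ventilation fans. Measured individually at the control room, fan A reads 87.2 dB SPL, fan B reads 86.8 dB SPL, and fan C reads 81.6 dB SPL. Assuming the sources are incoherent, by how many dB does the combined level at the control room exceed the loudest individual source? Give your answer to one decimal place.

3.4 dB

Uncorrelated sources add in intensity (power), not in dB.
L_total = 10·log₁₀(10^(87.2/10) + 10^(86.8/10) + 10^(81.6/10)) = 90.60 dB SPL.
Excess over the loudest (87.2 dB): 90.60 − 87.2 = 3.4 dB.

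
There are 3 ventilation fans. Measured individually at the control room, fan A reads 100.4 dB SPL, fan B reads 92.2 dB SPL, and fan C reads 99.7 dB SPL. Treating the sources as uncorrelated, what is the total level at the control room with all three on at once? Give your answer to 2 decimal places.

103.42 dB SPL

Add the sources as powers (linear), then convert back to dB:
L_total = 10·log₁₀(10^(100.4/10) + 10^(92.2/10) + 10^(99.7/10)) = 10·log₁₀(21957000000) = 103.42 dB SPL.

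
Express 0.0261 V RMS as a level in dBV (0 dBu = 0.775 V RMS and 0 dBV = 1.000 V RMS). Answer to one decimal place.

-31.7 dBV

dBV = 20·log₁₀(V / 1.000 V).
20·log₁₀(0.0261/1.000) = -31.7 dBV.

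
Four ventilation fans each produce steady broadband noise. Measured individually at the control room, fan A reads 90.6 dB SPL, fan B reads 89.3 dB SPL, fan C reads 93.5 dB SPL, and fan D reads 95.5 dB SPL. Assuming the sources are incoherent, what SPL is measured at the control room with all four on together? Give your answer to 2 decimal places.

98.91 dB SPL

Add the sources as powers (linear), then convert back to dB:
L_total = 10·log₁₀(10^(90.6/10) + 10^(89.3/10) + 10^(93.5/10) + 10^(95.5/10)) = 10·log₁₀(7786000000) = 98.91 dB SPL.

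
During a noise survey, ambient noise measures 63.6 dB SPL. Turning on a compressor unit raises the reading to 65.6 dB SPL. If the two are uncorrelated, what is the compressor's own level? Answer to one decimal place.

61.3 dB SPL

Subtract intensities: L_src = 10·log₁₀(10^(L_total/10) − 10^(L_bg/10)).
L_src = 10·log₁₀(10^(65.6/10) − 10^(63.6/10)) = 10·log₁₀(1340000) = 61.3 dB SPL.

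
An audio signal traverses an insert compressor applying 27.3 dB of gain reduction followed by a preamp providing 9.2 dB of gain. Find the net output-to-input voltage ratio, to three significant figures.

Net gain = (−27.3) + 9.2 = -18.1 dB.
Voltage ratio = 10^(-18.1/20) = 0.124.

0.124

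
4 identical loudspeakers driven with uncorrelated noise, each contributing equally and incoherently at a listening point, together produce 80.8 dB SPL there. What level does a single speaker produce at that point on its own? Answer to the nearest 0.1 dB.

74.8 dB SPL

4 equal incoherent sources add 10·log₁₀(4) = 6.02 dB over one source.
L_one = 80.8 − 6.02 = 74.8 dB SPL.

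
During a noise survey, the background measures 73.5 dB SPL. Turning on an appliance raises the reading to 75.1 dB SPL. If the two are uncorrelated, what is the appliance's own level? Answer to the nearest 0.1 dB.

Background correction is a power subtraction:
L_src = 10·log₁₀(10^(75.1/10) − 10^(73.5/10)) = 10·log₁₀(9972000) = 70.0 dB SPL.

70.0 dB SPL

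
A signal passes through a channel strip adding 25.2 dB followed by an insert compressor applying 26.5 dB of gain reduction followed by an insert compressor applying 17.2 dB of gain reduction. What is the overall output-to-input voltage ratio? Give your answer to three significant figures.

Net gain = 25.2 + (−26.5) + (−17.2) = -18.5 dB.
Voltage ratio = 10^(-18.5/20) = 0.119.

0.119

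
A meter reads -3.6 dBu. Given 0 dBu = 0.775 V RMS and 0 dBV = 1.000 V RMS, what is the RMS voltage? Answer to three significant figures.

0.512 V

V = 0.775 V × 10^(-3.6/20).
= 0.775 × 0.6607 = 0.512 V.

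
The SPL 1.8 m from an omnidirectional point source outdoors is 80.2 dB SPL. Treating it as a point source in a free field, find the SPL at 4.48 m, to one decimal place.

72.3 dB SPL

For a point source in a free field, ΔL = −20·log₁₀(d₂/d₁).
ΔL = −20·log₁₀(4.48/1.8) = -7.92 dB, so L₂ = 80.2 + (-7.92) = 72.3 dB SPL.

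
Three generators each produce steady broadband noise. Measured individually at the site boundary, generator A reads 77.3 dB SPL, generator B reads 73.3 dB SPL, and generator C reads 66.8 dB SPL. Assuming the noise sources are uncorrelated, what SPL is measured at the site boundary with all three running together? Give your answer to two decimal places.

Incoherent sources sum as intensities:
L_total = 10·log₁₀(10^(77.3/10) + 10^(73.3/10) + 10^(66.8/10)) = 10·log₁₀(79870000) = 79.02 dB SPL.

79.02 dB SPL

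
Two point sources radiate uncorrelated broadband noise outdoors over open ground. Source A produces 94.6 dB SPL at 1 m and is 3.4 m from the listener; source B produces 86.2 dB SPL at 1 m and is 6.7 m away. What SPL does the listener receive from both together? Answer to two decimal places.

84.13 dB SPL

At the listener: L_A = 94.6 − 20·log₁₀(3.4) = 83.970 dB; L_B = 86.2 − 20·log₁₀(6.7) = 69.679 dB.
Combined: 10·log₁₀(10^(83.970/10)+10^(69.679/10)) = 84.13 dB SPL.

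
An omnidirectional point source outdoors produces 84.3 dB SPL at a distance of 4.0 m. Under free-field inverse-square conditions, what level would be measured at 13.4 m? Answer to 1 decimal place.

Inverse-square spreading gives ΔL = −20·log₁₀(d₂/d₁).
ΔL = −20·log₁₀(13.4/4.0) = -10.50 dB, so L₂ = 84.3 + (-10.50) = 73.8 dB SPL.

73.8 dB SPL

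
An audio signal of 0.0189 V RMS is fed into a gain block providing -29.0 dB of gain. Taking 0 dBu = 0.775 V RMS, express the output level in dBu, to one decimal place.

-61.3 dBu

Input level: 20·log₁₀(0.0189/0.775) = -32.26 dBu.
Output: -32.26 − 29.0 = -61.3 dBu.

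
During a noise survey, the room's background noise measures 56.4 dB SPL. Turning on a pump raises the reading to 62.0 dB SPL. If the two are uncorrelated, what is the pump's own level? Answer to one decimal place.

60.6 dB SPL

Background correction is a power subtraction:
L_src = 10·log₁₀(10^(62.0/10) − 10^(56.4/10)) = 10·log₁₀(1148000) = 60.6 dB SPL.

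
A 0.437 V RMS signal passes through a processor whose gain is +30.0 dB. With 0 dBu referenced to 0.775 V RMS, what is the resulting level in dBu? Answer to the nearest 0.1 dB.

Input level: 20·log₁₀(0.437/0.775) = -4.98 dBu.
Output: -4.98 + 30.0 = +25.0 dBu.

+25.0 dBu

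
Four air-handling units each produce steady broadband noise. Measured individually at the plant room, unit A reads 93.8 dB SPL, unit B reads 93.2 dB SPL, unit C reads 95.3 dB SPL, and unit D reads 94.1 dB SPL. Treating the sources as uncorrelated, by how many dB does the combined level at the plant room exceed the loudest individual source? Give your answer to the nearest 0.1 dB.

4.9 dB

Add the sources as powers (linear), then convert back to dB:
L_total = 10·log₁₀(10^(93.8/10) + 10^(93.2/10) + 10^(95.3/10) + 10^(94.1/10)) = 100.19 dB SPL.
Excess over the loudest (95.3 dB): 100.19 − 95.3 = 4.9 dB.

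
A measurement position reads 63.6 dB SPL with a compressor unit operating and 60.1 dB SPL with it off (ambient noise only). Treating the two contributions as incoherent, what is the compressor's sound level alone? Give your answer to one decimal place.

61.0 dB SPL

Background correction is a power subtraction:
L_src = 10·log₁₀(10^(63.6/10) − 10^(60.1/10)) = 10·log₁₀(1268000) = 61.0 dB SPL.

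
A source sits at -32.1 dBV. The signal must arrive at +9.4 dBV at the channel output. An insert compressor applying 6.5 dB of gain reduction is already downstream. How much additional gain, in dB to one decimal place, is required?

The required make-up gain is the shortfall in the dB sum.
G = +9.4 − (-32.1) + 6.5 = 48.0 dB.

48.0 dB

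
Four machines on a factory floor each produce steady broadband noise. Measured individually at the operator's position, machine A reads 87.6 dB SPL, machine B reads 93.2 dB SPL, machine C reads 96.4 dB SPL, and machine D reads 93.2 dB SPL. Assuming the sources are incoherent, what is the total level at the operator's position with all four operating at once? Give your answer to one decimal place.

Add the sources as powers (linear), then convert back to dB:
L_total = 10·log₁₀(10^(87.6/10) + 10^(93.2/10) + 10^(96.4/10) + 10^(93.2/10)) = 10·log₁₀(9119000000) = 99.6 dB SPL.

99.6 dB SPL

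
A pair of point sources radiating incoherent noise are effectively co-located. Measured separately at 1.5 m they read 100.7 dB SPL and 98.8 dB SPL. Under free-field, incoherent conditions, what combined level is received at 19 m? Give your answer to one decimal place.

80.8 dB SPL

Combined at 1.5 m: 10·log₁₀(10^(100.7/10)+10^(98.8/10)) = 102.86 dB SPL.
Then apply −20·log₁₀(19/1.5) = -22.05 dB → 80.8 dB SPL.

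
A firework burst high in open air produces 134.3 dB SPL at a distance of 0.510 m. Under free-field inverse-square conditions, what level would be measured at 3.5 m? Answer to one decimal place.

For a point source in a free field, ΔL = −20·log₁₀(d₂/d₁).
ΔL = −20·log₁₀(3.5/0.510) = -16.73 dB, so L₂ = 134.3 + (-16.73) = 117.6 dB SPL.

117.6 dB SPL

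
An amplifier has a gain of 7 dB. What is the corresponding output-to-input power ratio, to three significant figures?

Power ratio = 10^(dB/10).
10^(7/10) = 10^(0.7000) = 5.01.

5.01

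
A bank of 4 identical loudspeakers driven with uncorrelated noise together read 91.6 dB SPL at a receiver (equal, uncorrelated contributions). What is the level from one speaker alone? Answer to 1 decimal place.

4 equal incoherent sources add 10·log₁₀(4) = 6.02 dB over one source.
L_one = 91.6 − 6.02 = 85.6 dB SPL.

85.6 dB SPL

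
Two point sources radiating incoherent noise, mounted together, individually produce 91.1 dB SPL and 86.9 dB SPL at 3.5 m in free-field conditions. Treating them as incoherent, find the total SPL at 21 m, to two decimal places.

Combined at 3.5 m: 10·log₁₀(10^(91.1/10)+10^(86.9/10)) = 92.499 dB SPL.
Then apply −20·log₁₀(21/3.5) = -15.563 dB → 76.94 dB SPL.

76.94 dB SPL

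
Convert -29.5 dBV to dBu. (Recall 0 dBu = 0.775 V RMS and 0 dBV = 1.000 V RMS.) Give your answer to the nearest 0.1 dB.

The offset between the scales is 20·log₁₀(0.775/1.000) = −2.214 dB.
So dBu = -29.5 + 2.214 = -27.3 dBu.

-27.3 dBu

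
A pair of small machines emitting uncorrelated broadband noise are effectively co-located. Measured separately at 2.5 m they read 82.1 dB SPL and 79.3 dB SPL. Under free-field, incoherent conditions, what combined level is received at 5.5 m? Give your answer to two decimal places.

77.08 dB SPL

Combined at 2.5 m: 10·log₁₀(10^(82.1/10)+10^(79.3/10)) = 83.932 dB SPL.
Then apply −20·log₁₀(5.5/2.5) = -6.848 dB → 77.08 dB SPL.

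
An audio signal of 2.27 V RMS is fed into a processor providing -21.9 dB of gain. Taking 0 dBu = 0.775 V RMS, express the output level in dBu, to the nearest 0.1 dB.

-12.6 dBu

Input level: 20·log₁₀(2.27/0.775) = 9.33 dBu.
Output: 9.33 − 21.9 = -12.6 dBu.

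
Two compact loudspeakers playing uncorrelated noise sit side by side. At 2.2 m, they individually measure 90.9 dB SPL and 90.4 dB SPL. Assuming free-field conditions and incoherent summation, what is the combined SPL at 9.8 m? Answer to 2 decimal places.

Combined at 2.2 m: 10·log₁₀(10^(90.9/10)+10^(90.4/10)) = 93.667 dB SPL.
Then apply −20·log₁₀(9.8/2.2) = -12.976 dB → 80.69 dB SPL.

80.69 dB SPL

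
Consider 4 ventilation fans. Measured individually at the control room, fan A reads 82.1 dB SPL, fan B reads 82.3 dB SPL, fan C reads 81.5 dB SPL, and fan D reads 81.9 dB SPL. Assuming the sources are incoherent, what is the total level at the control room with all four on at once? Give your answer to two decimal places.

Incoherent sources sum as intensities:
L_total = 10·log₁₀(10^(82.1/10) + 10^(82.3/10) + 10^(81.5/10) + 10^(81.9/10)) = 10·log₁₀(628100000) = 87.98 dB SPL.

87.98 dB SPL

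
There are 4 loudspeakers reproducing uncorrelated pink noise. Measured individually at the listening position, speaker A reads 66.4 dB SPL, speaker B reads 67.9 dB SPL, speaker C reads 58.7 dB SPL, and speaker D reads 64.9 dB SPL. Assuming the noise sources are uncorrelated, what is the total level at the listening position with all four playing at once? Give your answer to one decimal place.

71.6 dB SPL

Uncorrelated sources add in intensity (power), not in dB.
L_total = 10·log₁₀(10^(66.4/10) + 10^(67.9/10) + 10^(58.7/10) + 10^(64.9/10)) = 10·log₁₀(14360000) = 71.6 dB SPL.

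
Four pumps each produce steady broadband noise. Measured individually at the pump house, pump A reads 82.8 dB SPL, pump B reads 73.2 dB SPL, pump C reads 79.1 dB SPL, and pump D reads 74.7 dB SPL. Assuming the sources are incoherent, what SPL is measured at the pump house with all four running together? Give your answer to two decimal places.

Add the sources as powers (linear), then convert back to dB:
L_total = 10·log₁₀(10^(82.8/10) + 10^(73.2/10) + 10^(79.1/10) + 10^(74.7/10)) = 10·log₁₀(322200000) = 85.08 dB SPL.

85.08 dB SPL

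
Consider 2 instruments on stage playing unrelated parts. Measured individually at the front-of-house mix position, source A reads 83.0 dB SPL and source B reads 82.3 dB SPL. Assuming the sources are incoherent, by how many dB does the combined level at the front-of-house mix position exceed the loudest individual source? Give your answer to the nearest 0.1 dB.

Incoherent sources sum as intensities:
L_total = 10·log₁₀(10^(83.0/10) + 10^(82.3/10)) = 85.67 dB SPL.
Excess over the loudest (83.0 dB): 85.67 − 83.0 = 2.7 dB.

2.7 dB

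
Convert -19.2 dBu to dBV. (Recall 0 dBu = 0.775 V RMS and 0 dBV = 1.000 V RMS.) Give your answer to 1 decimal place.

The offset between the scales is 20·log₁₀(0.775/1.000) = −2.214 dB.
So dBV = -19.2 − 2.214 = -21.4 dBV.

-21.4 dBV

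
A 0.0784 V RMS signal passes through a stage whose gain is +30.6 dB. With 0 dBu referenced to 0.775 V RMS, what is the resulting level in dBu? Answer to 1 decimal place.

Input level: 20·log₁₀(0.0784/0.775) = -19.90 dBu.
Output: -19.90 + 30.6 = +10.7 dBu.

+10.7 dBu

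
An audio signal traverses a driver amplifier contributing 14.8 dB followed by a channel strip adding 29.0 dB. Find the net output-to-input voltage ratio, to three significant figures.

155

Net gain = 14.8 + 29.0 = 43.8 dB.
Voltage ratio = 10^(43.8/20) = 155.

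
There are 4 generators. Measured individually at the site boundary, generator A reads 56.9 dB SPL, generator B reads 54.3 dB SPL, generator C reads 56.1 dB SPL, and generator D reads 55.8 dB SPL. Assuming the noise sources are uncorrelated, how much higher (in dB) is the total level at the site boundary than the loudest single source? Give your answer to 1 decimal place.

5.0 dB

Uncorrelated sources add in intensity (power), not in dB.
L_total = 10·log₁₀(10^(56.9/10) + 10^(54.3/10) + 10^(56.1/10) + 10^(55.8/10)) = 61.89 dB SPL.
Excess over the loudest (56.9 dB): 61.89 − 56.9 = 5.0 dB.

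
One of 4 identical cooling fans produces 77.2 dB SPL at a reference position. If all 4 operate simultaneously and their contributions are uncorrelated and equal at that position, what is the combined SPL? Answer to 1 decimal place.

83.2 dB SPL

4 equal incoherent sources raise the level by 10·log₁₀(4) = 6.02 dB.
L_total = 77.2 + 6.02 = 83.2 dB SPL.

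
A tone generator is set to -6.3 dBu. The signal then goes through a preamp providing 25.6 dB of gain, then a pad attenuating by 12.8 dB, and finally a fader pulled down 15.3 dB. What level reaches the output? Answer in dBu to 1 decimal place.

Cascaded gains and losses add directly in dB.
-6.3 + 25.6 − 12.8 − 15.3 = -8.8 dBu.

-8.8 dBu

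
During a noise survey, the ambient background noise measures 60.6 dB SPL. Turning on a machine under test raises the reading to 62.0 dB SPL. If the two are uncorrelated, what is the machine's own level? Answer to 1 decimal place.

56.4 dB SPL

Background correction is a power subtraction:
L_src = 10·log₁₀(10^(62.0/10) − 10^(60.6/10)) = 10·log₁₀(436700) = 56.4 dB SPL.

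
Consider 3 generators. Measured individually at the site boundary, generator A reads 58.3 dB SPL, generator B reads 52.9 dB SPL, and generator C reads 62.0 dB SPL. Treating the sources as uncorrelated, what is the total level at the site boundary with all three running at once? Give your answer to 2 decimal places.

63.90 dB SPL

Add the sources as powers (linear), then convert back to dB:
L_total = 10·log₁₀(10^(58.3/10) + 10^(52.9/10) + 10^(62.0/10)) = 10·log₁₀(2456000) = 63.90 dB SPL.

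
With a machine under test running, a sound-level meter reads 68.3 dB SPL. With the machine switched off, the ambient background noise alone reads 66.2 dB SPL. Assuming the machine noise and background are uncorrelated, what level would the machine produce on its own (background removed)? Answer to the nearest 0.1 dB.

64.1 dB SPL

Background correction is a power subtraction:
L_src = 10·log₁₀(10^(68.3/10) − 10^(66.2/10)) = 10·log₁₀(2592000) = 64.1 dB SPL.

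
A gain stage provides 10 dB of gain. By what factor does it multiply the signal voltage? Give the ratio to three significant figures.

Voltage ratio = 10^(dB/20).
10^(10/20) = 10^(0.5000) = 3.16.

3.16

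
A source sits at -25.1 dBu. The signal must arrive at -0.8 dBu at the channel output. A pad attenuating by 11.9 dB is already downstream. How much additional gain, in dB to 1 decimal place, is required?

36.2 dB

The required make-up gain is the shortfall in the dB sum.
G = -0.8 − (-25.1) + 11.9 = 36.2 dB.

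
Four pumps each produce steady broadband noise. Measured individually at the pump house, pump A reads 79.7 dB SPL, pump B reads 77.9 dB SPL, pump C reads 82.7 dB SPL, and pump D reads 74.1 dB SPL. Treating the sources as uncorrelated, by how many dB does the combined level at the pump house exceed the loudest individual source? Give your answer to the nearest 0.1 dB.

2.9 dB

Uncorrelated sources add in intensity (power), not in dB.
L_total = 10·log₁₀(10^(79.7/10) + 10^(77.9/10) + 10^(82.7/10) + 10^(74.1/10)) = 85.65 dB SPL.
Excess over the loudest (82.7 dB): 85.65 − 82.7 = 2.9 dB.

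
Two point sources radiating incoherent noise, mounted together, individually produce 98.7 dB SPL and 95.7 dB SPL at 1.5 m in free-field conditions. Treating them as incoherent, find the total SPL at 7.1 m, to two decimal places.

Combined at 1.5 m: 10·log₁₀(10^(98.7/10)+10^(95.7/10)) = 100.464 dB SPL.
Then apply −20·log₁₀(7.1/1.5) = -13.503 dB → 86.96 dB SPL.

86.96 dB SPL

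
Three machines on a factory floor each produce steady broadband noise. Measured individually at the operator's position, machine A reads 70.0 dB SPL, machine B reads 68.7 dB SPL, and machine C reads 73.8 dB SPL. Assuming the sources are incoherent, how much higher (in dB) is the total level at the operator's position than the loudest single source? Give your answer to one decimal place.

2.4 dB

Incoherent sources sum as intensities:
L_total = 10·log₁₀(10^(70.0/10) + 10^(68.7/10) + 10^(73.8/10)) = 76.17 dB SPL.
Excess over the loudest (73.8 dB): 76.17 − 73.8 = 2.4 dB.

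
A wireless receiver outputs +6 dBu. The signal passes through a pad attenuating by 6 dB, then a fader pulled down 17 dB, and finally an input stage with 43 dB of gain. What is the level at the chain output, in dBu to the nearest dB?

Gain stages sum in dB:
+6 − 6 − 17 + 43 = +26 dBu.

+26 dBu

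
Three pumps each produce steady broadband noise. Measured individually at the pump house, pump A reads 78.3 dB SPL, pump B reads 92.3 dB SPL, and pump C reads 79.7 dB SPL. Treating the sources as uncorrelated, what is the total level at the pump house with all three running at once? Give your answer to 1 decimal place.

92.7 dB SPL

Add the sources as powers (linear), then convert back to dB:
L_total = 10·log₁₀(10^(78.3/10) + 10^(92.3/10) + 10^(79.7/10)) = 10·log₁₀(1859000000) = 92.7 dB SPL.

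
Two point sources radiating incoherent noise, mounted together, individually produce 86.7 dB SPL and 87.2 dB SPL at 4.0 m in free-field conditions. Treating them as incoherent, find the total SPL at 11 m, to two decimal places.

Combined at 4.0 m: 10·log₁₀(10^(86.7/10)+10^(87.2/10)) = 89.967 dB SPL.
Then apply −20·log₁₀(11/4.0) = -8.787 dB → 81.18 dB SPL.

81.18 dB SPL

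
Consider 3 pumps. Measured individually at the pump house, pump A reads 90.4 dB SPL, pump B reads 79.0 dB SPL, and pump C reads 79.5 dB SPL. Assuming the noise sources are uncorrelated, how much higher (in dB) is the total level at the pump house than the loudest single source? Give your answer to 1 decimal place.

Add the sources as powers (linear), then convert back to dB:
L_total = 10·log₁₀(10^(90.4/10) + 10^(79.0/10) + 10^(79.5/10)) = 91.02 dB SPL.
Excess over the loudest (90.4 dB): 91.02 − 90.4 = 0.6 dB.

0.6 dB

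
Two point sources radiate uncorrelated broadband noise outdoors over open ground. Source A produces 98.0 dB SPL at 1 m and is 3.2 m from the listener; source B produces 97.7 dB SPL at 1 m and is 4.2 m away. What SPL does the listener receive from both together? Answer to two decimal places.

89.78 dB SPL

At the listener: L_A = 98.0 − 20·log₁₀(3.2) = 87.897 dB; L_B = 97.7 − 20·log₁₀(4.2) = 85.235 dB.
Combined: 10·log₁₀(10^(87.897/10)+10^(85.235/10)) = 89.78 dB SPL.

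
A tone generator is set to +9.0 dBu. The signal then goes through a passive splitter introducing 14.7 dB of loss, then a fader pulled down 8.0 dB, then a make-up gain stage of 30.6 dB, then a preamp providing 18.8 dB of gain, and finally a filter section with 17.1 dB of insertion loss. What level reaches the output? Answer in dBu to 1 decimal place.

In dB, series stages simply add:
+9.0 − 14.7 − 8.0 + 30.6 + 18.8 − 17.1 = +18.6 dBu.

+18.6 dBu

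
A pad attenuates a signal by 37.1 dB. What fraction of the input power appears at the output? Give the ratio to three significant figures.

0.000195

Power ratio = 10^(dB/10).
10^(-37.1/10) = 10^(-3.710) = 0.000195.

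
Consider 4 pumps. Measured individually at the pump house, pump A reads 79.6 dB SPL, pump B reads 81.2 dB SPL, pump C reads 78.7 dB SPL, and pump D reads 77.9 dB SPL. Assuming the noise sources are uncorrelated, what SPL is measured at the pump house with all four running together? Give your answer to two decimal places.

85.55 dB SPL

Uncorrelated sources add in intensity (power), not in dB.
L_total = 10·log₁₀(10^(79.6/10) + 10^(81.2/10) + 10^(78.7/10) + 10^(77.9/10)) = 10·log₁₀(358800000) = 85.55 dB SPL.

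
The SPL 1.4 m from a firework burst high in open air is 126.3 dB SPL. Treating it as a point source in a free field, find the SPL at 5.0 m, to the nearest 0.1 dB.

For a point source in a free field, ΔL = −20·log₁₀(d₂/d₁).
ΔL = −20·log₁₀(5.0/1.4) = -11.06 dB, so L₂ = 126.3 + (-11.06) = 115.2 dB SPL.

115.2 dB SPL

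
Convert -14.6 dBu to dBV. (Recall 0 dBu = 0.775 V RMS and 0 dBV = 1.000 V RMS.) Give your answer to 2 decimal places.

The offset between the scales is 20·log₁₀(0.775/1.000) = −2.214 dB.
So dBV = -14.6 − 2.214 = -16.81 dBV.

-16.81 dBV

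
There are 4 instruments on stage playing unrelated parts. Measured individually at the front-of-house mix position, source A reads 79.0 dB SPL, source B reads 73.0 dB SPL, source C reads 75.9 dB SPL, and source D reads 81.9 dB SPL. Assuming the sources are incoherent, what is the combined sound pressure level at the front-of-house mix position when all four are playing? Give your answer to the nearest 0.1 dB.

84.7 dB SPL

Add the sources as powers (linear), then convert back to dB:
L_total = 10·log₁₀(10^(79.0/10) + 10^(73.0/10) + 10^(75.9/10) + 10^(81.9/10)) = 10·log₁₀(293200000) = 84.7 dB SPL.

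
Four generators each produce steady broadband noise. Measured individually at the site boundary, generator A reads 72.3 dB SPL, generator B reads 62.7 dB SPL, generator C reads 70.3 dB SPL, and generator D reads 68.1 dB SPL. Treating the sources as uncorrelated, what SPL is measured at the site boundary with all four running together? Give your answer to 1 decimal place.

75.6 dB SPL

Incoherent sources sum as intensities:
L_total = 10·log₁₀(10^(72.3/10) + 10^(62.7/10) + 10^(70.3/10) + 10^(68.1/10)) = 10·log₁₀(36020000) = 75.6 dB SPL.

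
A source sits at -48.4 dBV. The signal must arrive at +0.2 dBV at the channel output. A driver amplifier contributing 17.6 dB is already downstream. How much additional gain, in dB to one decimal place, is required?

31.0 dB

The required make-up gain is the shortfall in the dB sum.
G = +0.2 − (-48.4) − 17.6 = 31.0 dB.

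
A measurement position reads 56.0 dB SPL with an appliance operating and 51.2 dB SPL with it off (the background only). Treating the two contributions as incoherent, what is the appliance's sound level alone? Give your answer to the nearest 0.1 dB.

54.3 dB SPL

Background correction is a power subtraction:
L_src = 10·log₁₀(10^(56.0/10) − 10^(51.2/10)) = 10·log₁₀(266300) = 54.3 dB SPL.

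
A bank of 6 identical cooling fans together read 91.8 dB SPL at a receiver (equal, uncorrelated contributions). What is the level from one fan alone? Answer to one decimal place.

6 equal incoherent sources add 10·log₁₀(6) = 7.78 dB over one source.
L_one = 91.8 − 7.78 = 84.0 dB SPL.

84.0 dB SPL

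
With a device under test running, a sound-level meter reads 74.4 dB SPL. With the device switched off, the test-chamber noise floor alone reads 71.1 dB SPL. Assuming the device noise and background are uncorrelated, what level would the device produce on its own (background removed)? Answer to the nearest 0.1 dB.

Subtract intensities: L_src = 10·log₁₀(10^(L_total/10) − 10^(L_bg/10)).
L_src = 10·log₁₀(10^(74.4/10) − 10^(71.1/10)) = 10·log₁₀(14660000) = 71.7 dB SPL.

71.7 dB SPL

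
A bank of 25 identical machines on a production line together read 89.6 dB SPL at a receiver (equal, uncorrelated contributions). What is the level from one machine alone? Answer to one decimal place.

75.6 dB SPL

25 equal incoherent sources add 10·log₁₀(25) = 13.98 dB over one source.
L_one = 89.6 − 13.98 = 75.6 dB SPL.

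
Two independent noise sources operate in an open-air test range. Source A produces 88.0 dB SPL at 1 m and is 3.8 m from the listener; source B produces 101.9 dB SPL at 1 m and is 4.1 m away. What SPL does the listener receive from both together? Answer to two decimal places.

At the listener: L_A = 88.0 − 20·log₁₀(3.8) = 76.404 dB; L_B = 101.9 − 20·log₁₀(4.1) = 89.644 dB.
Combined: 10·log₁₀(10^(76.404/10)+10^(89.644/10)) = 89.85 dB SPL.

89.85 dB SPL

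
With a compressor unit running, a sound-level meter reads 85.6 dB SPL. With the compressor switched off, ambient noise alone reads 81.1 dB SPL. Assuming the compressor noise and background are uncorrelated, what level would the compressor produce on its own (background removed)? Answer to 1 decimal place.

83.7 dB SPL

Background correction is a power subtraction:
L_src = 10·log₁₀(10^(85.6/10) − 10^(81.1/10)) = 10·log₁₀(234300000) = 83.7 dB SPL.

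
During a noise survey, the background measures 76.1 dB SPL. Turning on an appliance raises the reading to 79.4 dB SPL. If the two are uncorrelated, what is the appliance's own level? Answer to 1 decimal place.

Remove the background by subtracting linear intensities:
L_src = 10·log₁₀(10^(79.4/10) − 10^(76.1/10)) = 10·log₁₀(46360000) = 76.7 dB SPL.

76.7 dB SPL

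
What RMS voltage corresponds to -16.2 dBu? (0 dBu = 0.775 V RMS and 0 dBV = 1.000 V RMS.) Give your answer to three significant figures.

V = 0.775 V × 10^(-16.2/20).
= 0.775 × 0.1549 = 0.120 V.

0.120 V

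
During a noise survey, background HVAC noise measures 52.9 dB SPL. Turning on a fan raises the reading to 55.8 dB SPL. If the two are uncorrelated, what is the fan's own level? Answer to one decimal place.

52.7 dB SPL

Background correction is a power subtraction:
L_src = 10·log₁₀(10^(55.8/10) − 10^(52.9/10)) = 10·log₁₀(185200) = 52.7 dB SPL.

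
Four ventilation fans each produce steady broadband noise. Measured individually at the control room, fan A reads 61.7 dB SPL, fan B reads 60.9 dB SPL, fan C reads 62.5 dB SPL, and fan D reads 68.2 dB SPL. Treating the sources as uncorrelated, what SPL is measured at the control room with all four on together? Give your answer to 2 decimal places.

70.45 dB SPL

Incoherent sources sum as intensities:
L_total = 10·log₁₀(10^(61.7/10) + 10^(60.9/10) + 10^(62.5/10) + 10^(68.2/10)) = 10·log₁₀(11090000) = 70.45 dB SPL.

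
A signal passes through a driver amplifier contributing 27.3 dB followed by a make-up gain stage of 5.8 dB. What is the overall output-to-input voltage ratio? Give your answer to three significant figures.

Net gain = 27.3 + 5.8 = 33.1 dB.
Voltage ratio = 10^(33.1/20) = 45.2.

45.2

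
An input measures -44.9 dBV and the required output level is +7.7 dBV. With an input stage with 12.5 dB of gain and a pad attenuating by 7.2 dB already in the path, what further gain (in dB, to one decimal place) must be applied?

The required make-up gain is the shortfall in the dB sum.
G = +7.7 − (-44.9) − 12.5 + 7.2 = 47.3 dB.

47.3 dB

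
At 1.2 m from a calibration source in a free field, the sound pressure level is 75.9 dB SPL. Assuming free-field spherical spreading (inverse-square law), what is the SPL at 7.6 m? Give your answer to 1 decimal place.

Free-field point source: level drops by 20·log₁₀ of the distance ratio.
ΔL = −20·log₁₀(7.6/1.2) = -16.03 dB, so L₂ = 75.9 + (-16.03) = 59.9 dB SPL.

59.9 dB SPL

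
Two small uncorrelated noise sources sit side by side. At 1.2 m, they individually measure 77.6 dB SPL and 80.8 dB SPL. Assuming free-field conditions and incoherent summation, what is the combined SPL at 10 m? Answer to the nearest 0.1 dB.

Combined at 1.2 m: 10·log₁₀(10^(77.6/10)+10^(80.8/10)) = 82.50 dB SPL.
Then apply −20·log₁₀(10/1.2) = -18.42 dB → 64.1 dB SPL.

64.1 dB SPL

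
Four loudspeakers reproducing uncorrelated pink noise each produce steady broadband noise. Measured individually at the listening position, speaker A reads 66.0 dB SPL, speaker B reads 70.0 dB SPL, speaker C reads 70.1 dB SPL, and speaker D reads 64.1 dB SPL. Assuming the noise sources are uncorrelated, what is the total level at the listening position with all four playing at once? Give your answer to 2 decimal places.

Add the sources as powers (linear), then convert back to dB:
L_total = 10·log₁₀(10^(66.0/10) + 10^(70.0/10) + 10^(70.1/10) + 10^(64.1/10)) = 10·log₁₀(26780000) = 74.28 dB SPL.

74.28 dB SPL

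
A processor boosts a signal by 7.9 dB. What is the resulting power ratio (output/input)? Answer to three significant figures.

6.17

Power ratio = 10^(dB/10).
10^(7.9/10) = 10^(0.7900) = 6.17.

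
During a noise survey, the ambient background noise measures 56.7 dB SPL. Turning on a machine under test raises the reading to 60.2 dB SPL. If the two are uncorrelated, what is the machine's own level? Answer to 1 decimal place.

Background correction is a power subtraction:
L_src = 10·log₁₀(10^(60.2/10) − 10^(56.7/10)) = 10·log₁₀(579400) = 57.6 dB SPL.

57.6 dB SPL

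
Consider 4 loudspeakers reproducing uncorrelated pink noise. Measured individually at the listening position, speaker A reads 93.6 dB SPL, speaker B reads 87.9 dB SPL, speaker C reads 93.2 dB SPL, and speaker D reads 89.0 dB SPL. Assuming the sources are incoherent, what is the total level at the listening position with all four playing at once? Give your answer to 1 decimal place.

Uncorrelated sources add in intensity (power), not in dB.
L_total = 10·log₁₀(10^(93.6/10) + 10^(87.9/10) + 10^(93.2/10) + 10^(89.0/10)) = 10·log₁₀(5791000000) = 97.6 dB SPL.

97.6 dB SPL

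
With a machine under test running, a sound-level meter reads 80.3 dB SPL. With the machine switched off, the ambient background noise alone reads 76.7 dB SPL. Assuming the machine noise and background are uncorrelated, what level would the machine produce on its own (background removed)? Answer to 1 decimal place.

Remove the background by subtracting linear intensities:
L_src = 10·log₁₀(10^(80.3/10) − 10^(76.7/10)) = 10·log₁₀(60380000) = 77.8 dB SPL.

77.8 dB SPL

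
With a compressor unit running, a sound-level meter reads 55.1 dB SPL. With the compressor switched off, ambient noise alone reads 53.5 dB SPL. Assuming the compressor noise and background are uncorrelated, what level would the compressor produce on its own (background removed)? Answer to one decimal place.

Background correction is a power subtraction:
L_src = 10·log₁₀(10^(55.1/10) − 10^(53.5/10)) = 10·log₁₀(99720) = 50.0 dB SPL.

50.0 dB SPL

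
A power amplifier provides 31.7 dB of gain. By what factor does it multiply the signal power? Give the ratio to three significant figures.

Power ratio = 10^(dB/10).
10^(31.7/10) = 10^(3.170) = 1480.

1480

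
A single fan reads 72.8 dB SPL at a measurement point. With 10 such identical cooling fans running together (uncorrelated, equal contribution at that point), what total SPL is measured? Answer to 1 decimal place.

82.8 dB SPL

10 equal incoherent sources raise the level by 10·log₁₀(10) = 10.00 dB.
L_total = 72.8 + 10.00 = 82.8 dB SPL.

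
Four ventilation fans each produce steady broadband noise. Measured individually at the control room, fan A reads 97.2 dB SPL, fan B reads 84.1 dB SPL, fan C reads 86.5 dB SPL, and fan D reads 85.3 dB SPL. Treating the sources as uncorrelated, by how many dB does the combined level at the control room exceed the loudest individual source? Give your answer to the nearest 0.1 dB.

0.8 dB

Uncorrelated sources add in intensity (power), not in dB.
L_total = 10·log₁₀(10^(97.2/10) + 10^(84.1/10) + 10^(86.5/10) + 10^(85.3/10)) = 97.99 dB SPL.
Excess over the loudest (97.2 dB): 97.99 − 97.2 = 0.8 dB.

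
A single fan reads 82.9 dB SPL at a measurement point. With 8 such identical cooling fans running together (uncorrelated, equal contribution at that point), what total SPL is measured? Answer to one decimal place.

8 equal incoherent sources raise the level by 10·log₁₀(8) = 9.03 dB.
L_total = 82.9 + 9.03 = 91.9 dB SPL.

91.9 dB SPL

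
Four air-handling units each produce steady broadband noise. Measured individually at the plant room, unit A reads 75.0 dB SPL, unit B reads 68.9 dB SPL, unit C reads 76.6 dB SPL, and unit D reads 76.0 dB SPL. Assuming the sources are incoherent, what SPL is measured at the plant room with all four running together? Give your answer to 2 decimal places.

80.97 dB SPL

Uncorrelated sources add in intensity (power), not in dB.
L_total = 10·log₁₀(10^(75.0/10) + 10^(68.9/10) + 10^(76.6/10) + 10^(76.0/10)) = 10·log₁₀(124900000) = 80.97 dB SPL.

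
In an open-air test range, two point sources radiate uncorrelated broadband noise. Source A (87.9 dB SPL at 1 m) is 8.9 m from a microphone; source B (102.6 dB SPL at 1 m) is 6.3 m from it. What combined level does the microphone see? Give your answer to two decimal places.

At the listener: L_A = 87.9 − 20·log₁₀(8.9) = 68.912 dB; L_B = 102.6 − 20·log₁₀(6.3) = 86.613 dB.
Combined: 10·log₁₀(10^(68.912/10)+10^(86.613/10)) = 86.69 dB SPL.

86.69 dB SPL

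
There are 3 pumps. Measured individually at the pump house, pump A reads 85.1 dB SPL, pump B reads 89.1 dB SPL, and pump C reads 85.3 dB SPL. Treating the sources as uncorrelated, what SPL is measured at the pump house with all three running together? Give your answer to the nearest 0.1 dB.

91.7 dB SPL

Add the sources as powers (linear), then convert back to dB:
L_total = 10·log₁₀(10^(85.1/10) + 10^(89.1/10) + 10^(85.3/10)) = 10·log₁₀(1475000000) = 91.7 dB SPL.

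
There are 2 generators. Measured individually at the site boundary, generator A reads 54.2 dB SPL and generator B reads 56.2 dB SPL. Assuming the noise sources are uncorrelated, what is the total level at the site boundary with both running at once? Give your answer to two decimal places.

Incoherent sources sum as intensities:
L_total = 10·log₁₀(10^(54.2/10) + 10^(56.2/10)) = 10·log₁₀(679900) = 58.32 dB SPL.

58.32 dB SPL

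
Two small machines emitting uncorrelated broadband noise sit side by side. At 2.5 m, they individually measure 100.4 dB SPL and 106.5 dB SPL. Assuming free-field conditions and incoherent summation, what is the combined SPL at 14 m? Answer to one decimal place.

Combined at 2.5 m: 10·log₁₀(10^(100.4/10)+10^(106.5/10)) = 107.45 dB SPL.
Then apply −20·log₁₀(14/2.5) = -14.96 dB → 92.5 dB SPL.

92.5 dB SPL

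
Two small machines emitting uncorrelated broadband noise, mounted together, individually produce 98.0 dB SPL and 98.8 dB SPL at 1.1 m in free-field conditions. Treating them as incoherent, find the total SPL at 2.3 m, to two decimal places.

Combined at 1.1 m: 10·log₁₀(10^(98.0/10)+10^(98.8/10)) = 101.429 dB SPL.
Then apply −20·log₁₀(2.3/1.1) = -6.407 dB → 95.02 dB SPL.

95.02 dB SPL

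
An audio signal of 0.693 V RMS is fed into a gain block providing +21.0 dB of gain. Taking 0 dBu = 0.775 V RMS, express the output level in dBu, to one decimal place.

Input level: 20·log₁₀(0.693/0.775) = -0.97 dBu.
Output: -0.97 + 21.0 = +20.0 dBu.

+20.0 dBu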